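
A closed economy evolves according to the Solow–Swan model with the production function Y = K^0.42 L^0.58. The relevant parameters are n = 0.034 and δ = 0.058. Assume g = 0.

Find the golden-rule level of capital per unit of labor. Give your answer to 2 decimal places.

The golden rule sets f'(k) = n + δ, i.e. α·k^(α−1) = n + δ.
So k^(1−α) = α / (n + δ) = 0.42 / 0.092 = 4.5652.
k_gold = 4.5652^(1/0.58) ≈ 13.7088

k_gold ≈ 13.71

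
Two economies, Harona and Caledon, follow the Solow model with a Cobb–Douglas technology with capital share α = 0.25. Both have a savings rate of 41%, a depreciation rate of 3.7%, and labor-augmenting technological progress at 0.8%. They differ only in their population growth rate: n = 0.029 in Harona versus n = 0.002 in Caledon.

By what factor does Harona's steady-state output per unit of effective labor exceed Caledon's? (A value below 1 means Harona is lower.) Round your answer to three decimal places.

ratio ≈ 0.860

Steady-state y* = [s/(n + g + δ)]^(α/(1−α)), so the ratio is [ (s_H/(n + g + δ)_H) / (s_C/(n + g + δ)_C) ]^0.3333.
s_H/(n + g + δ)_H = 0.41/0.074 = 5.5405; s_C/(n + g + δ)_C = 0.41/0.047 = 8.7234.
Ratio = (5.5405/8.7234)^0.3333 = 0.6351^0.3333 ≈ 0.8596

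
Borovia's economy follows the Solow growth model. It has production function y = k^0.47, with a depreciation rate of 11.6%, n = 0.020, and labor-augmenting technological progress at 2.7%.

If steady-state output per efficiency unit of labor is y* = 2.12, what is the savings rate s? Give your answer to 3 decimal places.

At the steady state, Δk = 0, so s·k^α = (n + g + δ)·k.
Since y* = [s/(n + g + δ)]^(α/(1−α)), we have s/(n + g + δ) = (y*)^((1−α)/α) = 2.12^1.1277 = 2.3335.
Therefore s = 2.3335 × (n + g + δ) = 2.3335 × 0.163 = 0.3804.

s ≈ 0.380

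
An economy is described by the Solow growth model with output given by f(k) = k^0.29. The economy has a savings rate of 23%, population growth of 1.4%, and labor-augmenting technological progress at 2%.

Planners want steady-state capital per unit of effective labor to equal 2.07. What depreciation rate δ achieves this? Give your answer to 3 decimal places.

At the steady state, Δk = 0, so s·k^α = (n + g + δ)·k.
So s / (n + g + δ) = (k*)^(1−α) = 2.07^0.71 = 1.6763.
Therefore n + g + δ = s / 1.6763 = 0.23 / 1.6763 = 0.1372, so δ = 0.1372 − 0.034 = 0.1032.

δ ≈ 0.103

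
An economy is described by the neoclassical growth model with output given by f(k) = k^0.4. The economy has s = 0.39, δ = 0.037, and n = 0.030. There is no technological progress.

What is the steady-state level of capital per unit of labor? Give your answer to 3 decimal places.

At the steady state, Δk = 0, so s·k^α = (n + δ)·k.
Dividing both sides by k: k^(1−α) = s / (n + δ).
k^0.6 = 0.39 / (0.030 + 0.037) = 0.39 / 0.067 = 5.8209
k* = 5.8209^(1/0.6) ≈ 18.8358

k* = 18.836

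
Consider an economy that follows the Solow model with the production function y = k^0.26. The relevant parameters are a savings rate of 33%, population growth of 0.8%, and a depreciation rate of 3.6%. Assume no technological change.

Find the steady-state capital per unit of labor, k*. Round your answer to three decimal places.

In steady state, investment equals break-even investment: s·k^α = (n + δ)·k.
Dividing both sides by k: k^(1−α) = s / (n + δ).
k^0.74 = 0.33 / (0.008 + 0.036) = 0.33 / 0.044 = 7.5000
k* = 7.5000^(1/0.74) ≈ 15.2235

k* ≈ 15.224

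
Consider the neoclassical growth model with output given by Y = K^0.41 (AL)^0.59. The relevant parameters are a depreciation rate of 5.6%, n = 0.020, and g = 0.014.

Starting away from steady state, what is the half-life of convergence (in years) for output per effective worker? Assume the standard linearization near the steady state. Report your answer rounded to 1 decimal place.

Near the steady state the convergence rate is λ = (1 − α)(n + g + δ).
λ = (1 − 0.41) × 0.090 = 0.59 × 0.090 = 0.0531
Half-life = ln 2 / λ = 0.6931 / 0.0531 ≈ 13.05 years

t_½ ≈ 13.1 years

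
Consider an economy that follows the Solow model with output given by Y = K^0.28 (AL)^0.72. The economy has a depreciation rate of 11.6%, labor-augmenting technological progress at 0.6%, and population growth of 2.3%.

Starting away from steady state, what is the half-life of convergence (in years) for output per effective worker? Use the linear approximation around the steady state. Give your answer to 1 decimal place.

Near the steady state the convergence rate is λ = (1 − α)(n + g + δ).
λ = (1 − 0.28) × 0.145 = 0.72 × 0.145 = 0.1044
Half-life = ln 2 / λ = 0.6931 / 0.1044 ≈ 6.64 years

half-life ≈ 6.6 years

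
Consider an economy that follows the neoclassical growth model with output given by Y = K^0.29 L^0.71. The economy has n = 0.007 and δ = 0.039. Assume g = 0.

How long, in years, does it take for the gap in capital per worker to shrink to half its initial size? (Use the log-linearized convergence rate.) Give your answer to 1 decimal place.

about 21.2 years

Near the steady state the convergence rate is λ = (1 − α)(n + δ).
λ = (1 − 0.29) × 0.046 = 0.71 × 0.046 = 0.03266
Half-life = ln 2 / λ = 0.6931 / 0.03266 ≈ 21.22 years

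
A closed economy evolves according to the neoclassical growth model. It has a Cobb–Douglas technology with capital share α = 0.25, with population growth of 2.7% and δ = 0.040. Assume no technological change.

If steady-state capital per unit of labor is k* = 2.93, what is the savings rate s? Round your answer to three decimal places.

In steady state, investment equals break-even investment: s·k^α = (n + δ)·k.
So s / (n + δ) = (k*)^(1−α) = 2.93^0.75 = 2.2395.
Therefore s = 2.2395 × (n + δ) = 2.2395 × 0.067 = 0.1500.

s ≈ 0.150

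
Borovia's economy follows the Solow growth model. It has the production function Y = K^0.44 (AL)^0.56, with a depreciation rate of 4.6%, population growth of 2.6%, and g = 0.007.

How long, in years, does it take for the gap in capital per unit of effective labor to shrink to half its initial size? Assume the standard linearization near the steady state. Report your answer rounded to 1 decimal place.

t_½ ≈ 15.7 years

Near the steady state the convergence rate is λ = (1 − α)(n + g + δ).
λ = (1 − 0.44) × 0.079 = 0.56 × 0.079 = 0.04424
Half-life = ln 2 / λ = 0.6931 / 0.04424 ≈ 15.67 years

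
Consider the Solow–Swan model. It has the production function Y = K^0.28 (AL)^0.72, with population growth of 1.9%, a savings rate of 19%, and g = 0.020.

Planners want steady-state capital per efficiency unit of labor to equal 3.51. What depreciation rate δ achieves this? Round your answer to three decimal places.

δ ≈ 0.038

At the steady state, Δk = 0, so s·k^α = (n + g + δ)·k.
So s / (n + g + δ) = (k*)^(1−α) = 3.51^0.72 = 2.4696.
Therefore n + g + δ = s / 2.4696 = 0.19 / 2.4696 = 0.0769, so δ = 0.0769 − 0.039 = 0.0379.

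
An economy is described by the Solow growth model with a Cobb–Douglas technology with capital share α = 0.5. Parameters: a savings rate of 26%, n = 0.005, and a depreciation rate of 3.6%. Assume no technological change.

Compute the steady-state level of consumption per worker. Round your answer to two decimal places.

In steady state, investment equals break-even investment: s·k^α = (n + δ)·k.
Dividing both sides by k: k^(1−α) = s / (n + δ).
k^0.5 = 0.26 / (0.005 + 0.036) = 0.26 / 0.041 = 6.3415
k* = 6.3415^(1/0.5) ≈ 40.2146
y* = (k*)^α = 40.2146^0.5 ≈ 6.3415
c* = (1 − s)·y* = (1 − 0.26) × 6.3415 ≈ 4.6927

c* = 4.69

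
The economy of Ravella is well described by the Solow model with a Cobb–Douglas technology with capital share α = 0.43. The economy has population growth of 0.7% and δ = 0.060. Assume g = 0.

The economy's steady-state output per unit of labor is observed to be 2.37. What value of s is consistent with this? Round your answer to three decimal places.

s ≈ 0.210

Steady state requires s·f(k) = (n + δ)·k, i.e. s·k^α = (n + δ)·k.
Since y* = [s/(n + δ)]^(α/(1−α)), we have s/(n + δ) = (y*)^((1−α)/α) = 2.37^1.3256 = 3.1388.
Therefore s = 3.1388 × (n + δ) = 3.1388 × 0.067 = 0.2103.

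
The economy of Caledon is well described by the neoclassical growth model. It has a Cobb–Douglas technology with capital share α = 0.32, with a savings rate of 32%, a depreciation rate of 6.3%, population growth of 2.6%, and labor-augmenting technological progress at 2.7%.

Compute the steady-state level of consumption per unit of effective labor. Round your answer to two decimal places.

c* = 1.10

At the steady state, Δk = 0, so s·k^α = (n + g + δ)·k.
Dividing both sides by k: k^(1−α) = s / (n + g + δ).
k^0.68 = 0.32 / (0.026 + 0.027 + 0.063) = 0.32 / 0.116 = 2.7586
k* = 2.7586^(1/0.68) ≈ 4.4470
y* = (k*)^α = 4.4470^0.32 ≈ 1.6121
c* = (1 − s)·y* = (1 − 0.32) × 1.6121 ≈ 1.0962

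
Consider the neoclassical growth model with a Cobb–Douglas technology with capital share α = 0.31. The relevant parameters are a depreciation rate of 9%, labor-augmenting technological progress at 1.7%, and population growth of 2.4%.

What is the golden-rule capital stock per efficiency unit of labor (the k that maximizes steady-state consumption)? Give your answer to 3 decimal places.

k_gold ≈ 3.485

The golden rule sets f'(k) = n + g + δ, i.e. α·k^(α−1) = n + g + δ.
So k^(1−α) = α / (n + g + δ) = 0.31 / 0.131 = 2.3664.
k_gold = 2.3664^(1/0.69) ≈ 3.4846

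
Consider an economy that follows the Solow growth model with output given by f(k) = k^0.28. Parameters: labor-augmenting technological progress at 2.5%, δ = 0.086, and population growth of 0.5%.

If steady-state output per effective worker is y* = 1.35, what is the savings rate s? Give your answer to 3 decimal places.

Steady state requires s·f(k) = (n + g + δ)·k, i.e. s·k^α = (n + g + δ)·k.
Since y* = [s/(n + g + δ)]^(α/(1−α)), we have s/(n + g + δ) = (y*)^((1−α)/α) = 1.35^2.5714 = 2.1634.
Therefore s = 2.1634 × (n + g + δ) = 2.1634 × 0.116 = 0.2510.

s ≈ 0.251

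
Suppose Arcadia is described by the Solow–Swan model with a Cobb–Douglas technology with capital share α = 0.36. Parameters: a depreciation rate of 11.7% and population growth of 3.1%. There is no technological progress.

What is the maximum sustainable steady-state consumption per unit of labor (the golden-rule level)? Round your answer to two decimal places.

c_gold ≈ 1.06

At the golden rule, f'(k) = n + δ, so α·k^(α−1) = n + δ and k_gold = (α/(n + δ))^(1/(1−α)).
k_gold = (0.36/0.148)^(1/0.64) = 2.4324^1.5625 ≈ 4.0103
c_gold = f(k_gold) − (n + δ)·k_gold = 1.6487 − 0.148×4.0103 ≈ 1.0552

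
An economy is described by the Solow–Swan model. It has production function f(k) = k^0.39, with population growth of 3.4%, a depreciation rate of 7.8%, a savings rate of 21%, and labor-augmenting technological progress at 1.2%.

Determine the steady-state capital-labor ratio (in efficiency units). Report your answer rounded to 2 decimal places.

k* ≈ 2.37

At the steady state, Δk = 0, so s·k^α = (n + g + δ)·k.
Rearranging, k^(1−α) = s / (n + g + δ).
k^0.61 = 0.21 / (0.034 + 0.012 + 0.078) = 0.21 / 0.124 = 1.6935
k* = 1.6935^(1/0.61) ≈ 2.3717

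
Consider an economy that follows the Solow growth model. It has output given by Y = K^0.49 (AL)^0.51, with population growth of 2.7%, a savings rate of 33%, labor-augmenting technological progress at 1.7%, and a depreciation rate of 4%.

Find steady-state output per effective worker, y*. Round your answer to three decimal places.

In steady state, investment equals break-even investment: s·k^α = (n + g + δ)·k.
Rearranging, k^(1−α) = s / (n + g + δ).
k^0.51 = 0.33 / (0.027 + 0.017 + 0.040) = 0.33 / 0.084 = 3.9286
k* = 3.9286^(1/0.51) ≈ 14.6276
y* = (k*)^α = 14.6276^0.49 ≈ 3.7234

y* ≈ 3.723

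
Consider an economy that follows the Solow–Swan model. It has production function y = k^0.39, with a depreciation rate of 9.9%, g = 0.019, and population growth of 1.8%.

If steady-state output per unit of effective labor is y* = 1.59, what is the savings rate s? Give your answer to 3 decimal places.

s ≈ 0.281

In steady state, investment equals break-even investment: s·k^α = (n + g + δ)·k.
Since y* = [s/(n + g + δ)]^(α/(1−α)), we have s/(n + g + δ) = (y*)^((1−α)/α) = 1.59^1.5641 = 2.0654.
Therefore s = 2.0654 × (n + g + δ) = 2.0654 × 0.136 = 0.2809.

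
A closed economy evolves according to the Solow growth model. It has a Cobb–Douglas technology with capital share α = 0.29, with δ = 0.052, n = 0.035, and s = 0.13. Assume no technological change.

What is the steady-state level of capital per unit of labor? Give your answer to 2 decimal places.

Steady state requires s·f(k) = (n + δ)·k, i.e. s·k^α = (n + δ)·k.
Dividing both sides by k: k^(1−α) = s / (n + δ).
k^0.71 = 0.13 / (0.035 + 0.052) = 0.13 / 0.087 = 1.4943
k* = 1.4943^(1/0.71) ≈ 1.7607

k* ≈ 1.76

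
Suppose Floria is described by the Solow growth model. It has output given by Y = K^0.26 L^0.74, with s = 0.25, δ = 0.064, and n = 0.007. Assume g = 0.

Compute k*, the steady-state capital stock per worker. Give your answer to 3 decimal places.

At the steady state, Δk = 0, so s·k^α = (n + δ)·k.
Rearranging, k^(1−α) = s / (n + δ).
k^0.74 = 0.25 / (0.007 + 0.064) = 0.25 / 0.071 = 3.5211
k* = 3.5211^(1/0.74) ≈ 5.4797

k* = 5.480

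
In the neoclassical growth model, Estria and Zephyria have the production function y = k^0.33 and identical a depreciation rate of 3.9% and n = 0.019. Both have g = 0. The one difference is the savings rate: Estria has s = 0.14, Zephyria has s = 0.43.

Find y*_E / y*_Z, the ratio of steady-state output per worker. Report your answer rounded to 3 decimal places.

Steady-state y* = [s/(n + δ)]^(α/(1−α)), so the ratio is [ (s_E/(n + δ)_E) / (s_Z/(n + δ)_Z) ]^0.4925.
s_E/(n + δ)_E = 0.14/0.058 = 2.4138; s_Z/(n + δ)_Z = 0.43/0.058 = 7.4138.
Ratio = (2.4138/7.4138)^0.4925 = 0.3256^0.4925 ≈ 0.5754

ratio ≈ 0.575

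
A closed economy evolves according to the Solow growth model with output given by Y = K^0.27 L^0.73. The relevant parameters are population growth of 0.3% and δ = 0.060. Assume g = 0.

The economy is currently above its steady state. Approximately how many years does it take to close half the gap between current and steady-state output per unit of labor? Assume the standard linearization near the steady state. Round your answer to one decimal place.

Near the steady state the convergence rate is λ = (1 − α)(n + δ).
λ = (1 − 0.27) × 0.063 = 0.73 × 0.063 = 0.04599
Half-life = ln 2 / λ = 0.6931 / 0.04599 ≈ 15.07 years

t_½ ≈ 15.1 years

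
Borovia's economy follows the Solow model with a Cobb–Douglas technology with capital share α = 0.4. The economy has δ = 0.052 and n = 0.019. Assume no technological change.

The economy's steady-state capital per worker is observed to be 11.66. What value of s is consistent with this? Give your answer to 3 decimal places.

In steady state, investment equals break-even investment: s·k^α = (n + δ)·k.
So s / (n + δ) = (k*)^(1−α) = 11.66^0.6 = 4.3654.
Therefore s = 4.3654 × (n + δ) = 4.3654 × 0.071 = 0.3099.

s ≈ 0.310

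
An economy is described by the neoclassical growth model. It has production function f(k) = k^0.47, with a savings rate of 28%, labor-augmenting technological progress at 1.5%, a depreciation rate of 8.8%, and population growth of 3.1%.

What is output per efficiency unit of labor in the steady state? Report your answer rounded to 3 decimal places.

y* ≈ 1.922

At the steady state, Δk = 0, so s·k^α = (n + g + δ)·k.
Dividing both sides by k: k^(1−α) = s / (n + g + δ).
k^0.53 = 0.28 / (0.031 + 0.015 + 0.088) = 0.28 / 0.134 = 2.0896
k* = 2.0896^(1/0.53) ≈ 4.0169
y* = (k*)^α = 4.0169^0.47 ≈ 1.9223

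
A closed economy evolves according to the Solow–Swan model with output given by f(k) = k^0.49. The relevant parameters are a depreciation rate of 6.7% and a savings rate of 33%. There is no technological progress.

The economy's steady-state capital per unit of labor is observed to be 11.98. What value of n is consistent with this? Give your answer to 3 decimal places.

n ≈ 0.026

Steady state requires s·f(k) = (n + δ)·k, i.e. s·k^α = (n + δ)·k.
So s / (n + δ) = (k*)^(1−α) = 11.98^0.51 = 3.5482.
Therefore n + δ = s / 3.5482 = 0.33 / 3.5482 = 0.0930, so n = 0.0930 − 0.067 = 0.0260.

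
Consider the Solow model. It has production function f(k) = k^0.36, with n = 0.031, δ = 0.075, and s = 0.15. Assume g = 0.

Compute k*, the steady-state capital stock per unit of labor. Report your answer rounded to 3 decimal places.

Steady state requires s·f(k) = (n + δ)·k, i.e. s·k^α = (n + δ)·k.
Dividing both sides by k: k^(1−α) = s / (n + δ).
k^0.64 = 0.15 / (0.031 + 0.075) = 0.15 / 0.106 = 1.4151
k* = 1.4151^(1/0.64) ≈ 1.7203

k* ≈ 1.720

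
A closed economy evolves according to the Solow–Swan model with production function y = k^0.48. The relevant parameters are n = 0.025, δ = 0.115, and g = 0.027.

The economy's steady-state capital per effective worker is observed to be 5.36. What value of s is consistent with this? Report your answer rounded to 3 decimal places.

In steady state, investment equals break-even investment: s·k^α = (n + g + δ)·k.
So s / (n + g + δ) = (k*)^(1−α) = 5.36^0.52 = 2.3942.
Therefore s = 2.3942 × (n + g + δ) = 2.3942 × 0.167 = 0.3998.

s ≈ 0.400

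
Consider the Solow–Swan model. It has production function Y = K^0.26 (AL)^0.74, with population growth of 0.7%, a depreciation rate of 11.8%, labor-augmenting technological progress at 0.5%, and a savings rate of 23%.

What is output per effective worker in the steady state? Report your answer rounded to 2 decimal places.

y* = 1.22

In steady state, investment equals break-even investment: s·k^α = (n + g + δ)·k.
Rearranging, k^(1−α) = s / (n + g + δ).
k^0.74 = 0.23 / (0.007 + 0.005 + 0.118) = 0.23 / 0.130 = 1.7692
k* = 1.7692^(1/0.74) ≈ 2.1619
y* = (k*)^α = 2.1619^0.26 ≈ 1.2220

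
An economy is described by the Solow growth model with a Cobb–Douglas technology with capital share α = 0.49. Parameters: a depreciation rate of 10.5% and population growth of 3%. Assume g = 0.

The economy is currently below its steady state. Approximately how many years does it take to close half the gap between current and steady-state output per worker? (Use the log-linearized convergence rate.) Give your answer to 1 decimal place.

Near the steady state the convergence rate is λ = (1 − α)(n + δ).
λ = (1 − 0.49) × 0.135 = 0.51 × 0.135 = 0.06885
Half-life = ln 2 / λ = 0.6931 / 0.06885 ≈ 10.07 years

t_½ ≈ 10.1 years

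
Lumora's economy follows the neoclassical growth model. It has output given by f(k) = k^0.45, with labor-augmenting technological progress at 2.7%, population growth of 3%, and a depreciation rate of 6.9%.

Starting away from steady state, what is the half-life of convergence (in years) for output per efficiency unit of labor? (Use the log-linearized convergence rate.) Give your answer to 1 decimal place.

about 10.0 years

Near the steady state the convergence rate is λ = (1 − α)(n + g + δ).
λ = (1 − 0.45) × 0.126 = 0.55 × 0.126 = 0.0693
Half-life = ln 2 / λ = 0.6931 / 0.0693 ≈ 10.00 years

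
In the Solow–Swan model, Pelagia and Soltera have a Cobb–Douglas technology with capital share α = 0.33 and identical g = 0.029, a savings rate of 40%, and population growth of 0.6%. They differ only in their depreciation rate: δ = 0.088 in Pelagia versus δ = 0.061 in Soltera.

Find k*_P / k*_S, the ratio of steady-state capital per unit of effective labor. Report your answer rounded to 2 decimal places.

ratio ≈ 0.69

Steady-state k* = [s/(n + g + δ)]^(1/(1−α)), so the ratio is [ (s_P/(n + g + δ)_P) / (s_S/(n + g + δ)_S) ]^1.4925.
s_P/(n + g + δ)_P = 0.40/0.123 = 3.2520; s_S/(n + g + δ)_S = 0.40/0.096 = 4.1667.
Ratio = (3.2520/4.1667)^1.4925 = 0.7805^1.4925 ≈ 0.6908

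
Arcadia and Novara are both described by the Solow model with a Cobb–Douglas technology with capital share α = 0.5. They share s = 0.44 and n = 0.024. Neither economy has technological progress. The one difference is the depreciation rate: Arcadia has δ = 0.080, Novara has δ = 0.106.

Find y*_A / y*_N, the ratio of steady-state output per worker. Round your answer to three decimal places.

y*_A / y*_N ≈ 1.250

Steady-state y* = [s/(n + δ)]^(α/(1−α)), so the ratio is [ (s_A/(n + δ)_A) / (s_N/(n + δ)_N) ]^1.
s_A/(n + δ)_A = 0.44/0.104 = 4.2308; s_N/(n + δ)_N = 0.44/0.130 = 3.3846.
Ratio = (4.2308/3.3846)^1 = 1.2500^1 ≈ 1.2500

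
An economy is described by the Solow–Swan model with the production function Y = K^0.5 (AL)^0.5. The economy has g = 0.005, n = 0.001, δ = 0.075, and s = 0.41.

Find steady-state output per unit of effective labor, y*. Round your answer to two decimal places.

y* ≈ 5.06

Steady state requires s·f(k) = (n + g + δ)·k, i.e. s·k^α = (n + g + δ)·k.
Dividing both sides by k: k^(1−α) = s / (n + g + δ).
k^0.5 = 0.41 / (0.001 + 0.005 + 0.075) = 0.41 / 0.081 = 5.0617
k* = 5.0617^(1/0.5) ≈ 25.6208
y* = (k*)^α = 25.6208^0.5 ≈ 5.0617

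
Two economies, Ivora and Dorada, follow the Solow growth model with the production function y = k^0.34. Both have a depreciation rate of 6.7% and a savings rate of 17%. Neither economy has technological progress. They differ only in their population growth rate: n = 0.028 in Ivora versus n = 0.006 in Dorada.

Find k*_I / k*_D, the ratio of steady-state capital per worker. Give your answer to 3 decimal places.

k*_I / k*_D ≈ 0.671

Steady-state k* = [s/(n + δ)]^(1/(1−α)), so the ratio is [ (s_I/(n + δ)_I) / (s_D/(n + δ)_D) ]^1.5152.
s_I/(n + δ)_I = 0.17/0.095 = 1.7895; s_D/(n + δ)_D = 0.17/0.073 = 2.3288.
Ratio = (1.7895/2.3288)^1.5152 = 0.7684^1.5152 ≈ 0.6709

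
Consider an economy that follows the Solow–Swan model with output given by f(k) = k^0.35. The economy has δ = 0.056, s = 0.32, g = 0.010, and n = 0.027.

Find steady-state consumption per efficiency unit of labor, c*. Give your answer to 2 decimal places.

At the steady state, Δk = 0, so s·k^α = (n + g + δ)·k.
Dividing both sides by k: k^(1−α) = s / (n + g + δ).
k^0.65 = 0.32 / (0.027 + 0.010 + 0.056) = 0.32 / 0.093 = 3.4409
k* = 3.4409^(1/0.65) ≈ 6.6934
y* = (k*)^α = 6.6934^0.35 ≈ 1.9453
c* = (1 − s)·y* = (1 − 0.32) × 1.9453 ≈ 1.3228

c* = 1.32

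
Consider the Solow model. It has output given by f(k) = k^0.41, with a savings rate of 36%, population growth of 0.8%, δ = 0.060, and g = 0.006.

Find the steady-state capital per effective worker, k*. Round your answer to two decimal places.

In steady state, investment equals break-even investment: s·k^α = (n + g + δ)·k.
Rearranging, k^(1−α) = s / (n + g + δ).
k^0.59 = 0.36 / (0.008 + 0.006 + 0.060) = 0.36 / 0.074 = 4.8649
k* = 4.8649^(1/0.59) ≈ 14.6060

k* ≈ 14.61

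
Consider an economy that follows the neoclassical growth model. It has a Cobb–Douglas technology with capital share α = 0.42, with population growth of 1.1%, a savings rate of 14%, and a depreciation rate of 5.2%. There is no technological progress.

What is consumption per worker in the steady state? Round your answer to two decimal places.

c* = 1.53

Steady state requires s·f(k) = (n + δ)·k, i.e. s·k^α = (n + δ)·k.
Rearranging, k^(1−α) = s / (n + δ).
k^0.58 = 0.14 / (0.011 + 0.052) = 0.14 / 0.063 = 2.2222
k* = 2.2222^(1/0.58) ≈ 3.9619
y* = (k*)^α = 3.9619^0.42 ≈ 1.7829
c* = (1 − s)·y* = (1 − 0.14) × 1.7829 ≈ 1.5333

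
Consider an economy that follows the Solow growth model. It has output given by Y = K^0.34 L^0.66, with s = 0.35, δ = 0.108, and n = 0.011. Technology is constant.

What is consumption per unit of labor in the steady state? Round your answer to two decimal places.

Steady state requires s·f(k) = (n + δ)·k, i.e. s·k^α = (n + δ)·k.
Dividing both sides by k: k^(1−α) = s / (n + δ).
k^0.66 = 0.35 / (0.011 + 0.108) = 0.35 / 0.119 = 2.9412
k* = 2.9412^(1/0.66) ≈ 5.1273
y* = (k*)^α = 5.1273^0.34 ≈ 1.7433
c* = (1 − s)·y* = (1 − 0.35) × 1.7433 ≈ 1.1331

c* ≈ 1.13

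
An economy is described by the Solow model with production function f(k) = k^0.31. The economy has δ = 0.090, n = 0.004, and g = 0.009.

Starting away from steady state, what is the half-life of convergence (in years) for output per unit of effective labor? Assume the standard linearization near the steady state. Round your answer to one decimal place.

Near the steady state the convergence rate is λ = (1 − α)(n + g + δ).
λ = (1 − 0.31) × 0.103 = 0.69 × 0.103 = 0.07107
Half-life = ln 2 / λ = 0.6931 / 0.07107 ≈ 9.75 years

about 9.8 years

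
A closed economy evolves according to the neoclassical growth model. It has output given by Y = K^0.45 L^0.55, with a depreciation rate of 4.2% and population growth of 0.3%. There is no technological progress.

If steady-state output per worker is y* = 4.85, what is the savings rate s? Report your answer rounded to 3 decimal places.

Steady state requires s·f(k) = (n + δ)·k, i.e. s·k^α = (n + δ)·k.
Since y* = [s/(n + δ)]^(α/(1−α)), we have s/(n + δ) = (y*)^((1−α)/α) = 4.85^1.2222 = 6.8883.
Therefore s = 6.8883 × (n + δ) = 6.8883 × 0.045 = 0.3100.

s ≈ 0.310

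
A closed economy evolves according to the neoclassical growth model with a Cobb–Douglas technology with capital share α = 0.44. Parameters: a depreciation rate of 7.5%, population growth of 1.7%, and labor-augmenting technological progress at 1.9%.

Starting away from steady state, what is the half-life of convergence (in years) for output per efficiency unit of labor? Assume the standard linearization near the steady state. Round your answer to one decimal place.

Near the steady state the convergence rate is λ = (1 − α)(n + g + δ).
λ = (1 − 0.44) × 0.111 = 0.56 × 0.111 = 0.06216
Half-life = ln 2 / λ = 0.6931 / 0.06216 ≈ 11.15 years

t_½ ≈ 11.2 years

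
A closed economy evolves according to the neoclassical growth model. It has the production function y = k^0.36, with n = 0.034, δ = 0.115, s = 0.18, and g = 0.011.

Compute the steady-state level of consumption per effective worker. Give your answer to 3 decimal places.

c* ≈ 0.876

Steady state requires s·f(k) = (n + g + δ)·k, i.e. s·k^α = (n + g + δ)·k.
Rearranging, k^(1−α) = s / (n + g + δ).
k^0.64 = 0.18 / (0.034 + 0.011 + 0.115) = 0.18 / 0.160 = 1.1250
k* = 1.1250^(1/0.64) ≈ 1.2021
y* = (k*)^α = 1.2021^0.36 ≈ 1.0685
c* = (1 − s)·y* = (1 − 0.18) × 1.0685 ≈ 0.8762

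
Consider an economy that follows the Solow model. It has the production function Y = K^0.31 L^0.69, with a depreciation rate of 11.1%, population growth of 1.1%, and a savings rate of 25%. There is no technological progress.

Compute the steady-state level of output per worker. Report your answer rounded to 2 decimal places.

At the steady state, Δk = 0, so s·k^α = (n + δ)·k.
Dividing both sides by k: k^(1−α) = s / (n + δ).
k^0.69 = 0.25 / (0.011 + 0.111) = 0.25 / 0.122 = 2.0492
k* = 2.0492^(1/0.69) ≈ 2.8286
y* = (k*)^α = 2.8286^0.31 ≈ 1.3803

y* ≈ 1.38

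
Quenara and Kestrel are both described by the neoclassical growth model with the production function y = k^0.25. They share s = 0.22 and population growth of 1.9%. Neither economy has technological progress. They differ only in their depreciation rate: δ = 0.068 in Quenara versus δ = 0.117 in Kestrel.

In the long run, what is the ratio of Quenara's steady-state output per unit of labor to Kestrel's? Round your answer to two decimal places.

ratio ≈ 1.16

Steady-state y* = [s/(n + δ)]^(α/(1−α)), so the ratio is [ (s_Q/(n + δ)_Q) / (s_K/(n + δ)_K) ]^0.3333.
s_Q/(n + δ)_Q = 0.22/0.087 = 2.5287; s_K/(n + δ)_K = 0.22/0.136 = 1.6176.
Ratio = (2.5287/1.6176)^0.3333 = 1.5632^0.3333 ≈ 1.1606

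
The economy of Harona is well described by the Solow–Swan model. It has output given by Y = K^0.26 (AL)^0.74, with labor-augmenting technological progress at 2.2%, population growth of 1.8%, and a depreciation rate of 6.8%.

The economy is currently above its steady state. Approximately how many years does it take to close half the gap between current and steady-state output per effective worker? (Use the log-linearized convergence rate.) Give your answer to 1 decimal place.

Near the steady state the convergence rate is λ = (1 − α)(n + g + δ).
λ = (1 − 0.26) × 0.108 = 0.74 × 0.108 = 0.07992
Half-life = ln 2 / λ = 0.6931 / 0.07992 ≈ 8.67 years

half-life ≈ 8.7 years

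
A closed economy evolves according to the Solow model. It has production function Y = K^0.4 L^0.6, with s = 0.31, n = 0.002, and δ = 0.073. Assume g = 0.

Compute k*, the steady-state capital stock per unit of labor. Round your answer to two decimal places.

k* ≈ 10.65

At the steady state, Δk = 0, so s·k^α = (n + δ)·k.
Rearranging, k^(1−α) = s / (n + δ).
k^0.6 = 0.31 / (0.002 + 0.073) = 0.31 / 0.075 = 4.1333
k* = 4.1333^(1/0.6) ≈ 10.6454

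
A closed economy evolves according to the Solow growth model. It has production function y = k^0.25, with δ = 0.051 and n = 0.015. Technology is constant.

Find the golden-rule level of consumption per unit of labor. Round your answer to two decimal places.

At the golden rule, f'(k) = n + δ, so α·k^(α−1) = n + δ and k_gold = (α/(n + δ))^(1/(1−α)).
k_gold = (0.25/0.066)^(1/0.75) = 3.7879^1.3333 ≈ 5.9044
c_gold = f(k_gold) − (n + δ)·k_gold = 1.5588 − 0.066×5.9044 ≈ 1.1691

c_gold ≈ 1.17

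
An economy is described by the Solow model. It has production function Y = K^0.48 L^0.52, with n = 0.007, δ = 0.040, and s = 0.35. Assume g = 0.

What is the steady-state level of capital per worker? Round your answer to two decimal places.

Steady state requires s·f(k) = (n + δ)·k, i.e. s·k^α = (n + δ)·k.
Rearranging, k^(1−α) = s / (n + δ).
k^0.52 = 0.35 / (0.007 + 0.040) = 0.35 / 0.047 = 7.4468
k* = 7.4468^(1/0.52) ≈ 47.5187

k* ≈ 47.52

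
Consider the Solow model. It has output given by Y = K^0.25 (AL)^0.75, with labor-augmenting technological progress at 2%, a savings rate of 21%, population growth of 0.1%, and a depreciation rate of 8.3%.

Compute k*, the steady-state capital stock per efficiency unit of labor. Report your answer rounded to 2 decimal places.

k* = 2.55

Steady state requires s·f(k) = (n + g + δ)·k, i.e. s·k^α = (n + g + δ)·k.
Dividing both sides by k: k^(1−α) = s / (n + g + δ).
k^0.75 = 0.21 / (0.001 + 0.020 + 0.083) = 0.21 / 0.104 = 2.0192
k* = 2.0192^(1/0.75) ≈ 2.5521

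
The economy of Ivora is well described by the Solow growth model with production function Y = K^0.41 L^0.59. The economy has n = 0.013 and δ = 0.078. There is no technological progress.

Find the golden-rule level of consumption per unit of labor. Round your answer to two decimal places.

At the golden rule, f'(k) = n + δ, so α·k^(α−1) = n + δ and k_gold = (α/(n + δ))^(1/(1−α)).
k_gold = (0.41/0.091)^(1/0.59) = 4.5055^1.6949 ≈ 12.8242
c_gold = f(k_gold) − (n + δ)·k_gold = 2.8464 − 0.091×12.8242 ≈ 1.6794

c_gold ≈ 1.68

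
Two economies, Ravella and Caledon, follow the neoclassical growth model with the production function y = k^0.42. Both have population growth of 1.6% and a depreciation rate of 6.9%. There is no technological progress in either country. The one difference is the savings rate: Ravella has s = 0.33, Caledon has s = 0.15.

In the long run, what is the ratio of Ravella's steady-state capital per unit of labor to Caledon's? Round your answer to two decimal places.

Steady-state k* = [s/(n + δ)]^(1/(1−α)), so the ratio is [ (s_R/(n + δ)_R) / (s_C/(n + δ)_C) ]^1.7241.
s_R/(n + δ)_R = 0.33/0.085 = 3.8824; s_C/(n + δ)_C = 0.15/0.085 = 1.7647.
Ratio = (3.8824/1.7647)^1.7241 = 2.2000^1.7241 ≈ 3.8938

k*_R / k*_C ≈ 3.89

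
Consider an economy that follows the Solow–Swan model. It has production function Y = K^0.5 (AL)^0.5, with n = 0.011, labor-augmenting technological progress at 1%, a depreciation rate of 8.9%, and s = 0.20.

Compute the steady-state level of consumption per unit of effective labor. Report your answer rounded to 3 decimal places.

In steady state, investment equals break-even investment: s·k^α = (n + g + δ)·k.
Rearranging, k^(1−α) = s / (n + g + δ).
k^0.5 = 0.20 / (0.011 + 0.010 + 0.089) = 0.20 / 0.110 = 1.8182
k* = 1.8182^(1/0.5) ≈ 3.3059
y* = (k*)^α = 3.3059^0.5 ≈ 1.8182
c* = (1 − s)·y* = (1 − 0.20) × 1.8182 ≈ 1.4546

c* ≈ 1.455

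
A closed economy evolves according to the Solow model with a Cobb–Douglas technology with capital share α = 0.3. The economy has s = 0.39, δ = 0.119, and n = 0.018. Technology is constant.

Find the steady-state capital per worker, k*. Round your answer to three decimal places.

In steady state, investment equals break-even investment: s·k^α = (n + δ)·k.
Dividing both sides by k: k^(1−α) = s / (n + δ).
k^0.7 = 0.39 / (0.018 + 0.119) = 0.39 / 0.137 = 2.8467
k* = 2.8467^(1/0.7) ≈ 4.4572

k* = 4.457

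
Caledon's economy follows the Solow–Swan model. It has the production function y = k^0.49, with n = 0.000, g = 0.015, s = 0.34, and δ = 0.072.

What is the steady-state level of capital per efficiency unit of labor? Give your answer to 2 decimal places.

At the steady state, Δk = 0, so s·k^α = (n + g + δ)·k.
Rearranging, k^(1−α) = s / (n + g + δ).
k^0.51 = 0.34 / (0.000 + 0.015 + 0.072) = 0.34 / 0.087 = 3.9080
k* = 3.9080^(1/0.51) ≈ 14.4776

k* ≈ 14.48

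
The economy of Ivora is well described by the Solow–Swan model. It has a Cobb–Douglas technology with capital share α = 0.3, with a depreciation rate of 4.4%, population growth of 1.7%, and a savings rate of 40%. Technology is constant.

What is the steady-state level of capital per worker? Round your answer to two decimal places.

At the steady state, Δk = 0, so s·k^α = (n + δ)·k.
Dividing both sides by k: k^(1−α) = s / (n + δ).
k^0.7 = 0.40 / (0.017 + 0.044) = 0.40 / 0.061 = 6.5574
k* = 6.5574^(1/0.7) ≈ 14.6811

k* ≈ 14.68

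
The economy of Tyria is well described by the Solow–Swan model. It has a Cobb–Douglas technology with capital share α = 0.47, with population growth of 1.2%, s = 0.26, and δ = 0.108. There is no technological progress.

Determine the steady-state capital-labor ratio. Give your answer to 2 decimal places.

k* ≈ 4.30

In steady state, investment equals break-even investment: s·k^α = (n + δ)·k.
Dividing both sides by k: k^(1−α) = s / (n + δ).
k^0.53 = 0.26 / (0.012 + 0.108) = 0.26 / 0.120 = 2.1667
k* = 2.1667^(1/0.53) ≈ 4.3011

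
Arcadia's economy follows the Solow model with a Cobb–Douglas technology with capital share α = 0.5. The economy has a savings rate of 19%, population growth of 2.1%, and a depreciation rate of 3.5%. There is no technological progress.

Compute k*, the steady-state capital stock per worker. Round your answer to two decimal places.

k* = 11.51

Steady state requires s·f(k) = (n + δ)·k, i.e. s·k^α = (n + δ)·k.
Rearranging, k^(1−α) = s / (n + δ).
k^0.5 = 0.19 / (0.021 + 0.035) = 0.19 / 0.056 = 3.3929
k* = 3.3929^(1/0.5) ≈ 11.5118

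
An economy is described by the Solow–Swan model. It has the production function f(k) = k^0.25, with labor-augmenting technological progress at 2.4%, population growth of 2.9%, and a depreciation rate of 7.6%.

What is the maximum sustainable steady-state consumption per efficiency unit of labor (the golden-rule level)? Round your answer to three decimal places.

c_gold ≈ 0.935

At the golden rule, f'(k) = n + g + δ, so α·k^(α−1) = n + g + δ and k_gold = (α/(n + g + δ))^(1/(1−α)).
k_gold = (0.25/0.129)^(1/0.75) = 1.9380^1.3333 ≈ 2.4162
c_gold = f(k_gold) − (n + g + δ)·k_gold = 1.2468 − 0.129×2.4162 ≈ 0.9351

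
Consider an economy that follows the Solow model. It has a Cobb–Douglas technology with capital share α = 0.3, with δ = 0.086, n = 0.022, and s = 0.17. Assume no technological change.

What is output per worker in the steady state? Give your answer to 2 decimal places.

y* = 1.21

Steady state requires s·f(k) = (n + δ)·k, i.e. s·k^α = (n + δ)·k.
Rearranging, k^(1−α) = s / (n + δ).
k^0.7 = 0.17 / (0.022 + 0.086) = 0.17 / 0.108 = 1.5741
k* = 1.5741^(1/0.7) ≈ 1.9119
y* = (k*)^α = 1.9119^0.3 ≈ 1.2146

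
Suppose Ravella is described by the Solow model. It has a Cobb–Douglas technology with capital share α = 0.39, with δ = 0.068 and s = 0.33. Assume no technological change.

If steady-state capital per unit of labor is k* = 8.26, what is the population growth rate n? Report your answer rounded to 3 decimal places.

In steady state, investment equals break-even investment: s·k^α = (n + δ)·k.
So s / (n + δ) = (k*)^(1−α) = 8.26^0.61 = 3.6254.
Therefore n + δ = s / 3.6254 = 0.33 / 3.6254 = 0.0910, so n = 0.0910 − 0.068 = 0.0230.

n ≈ 0.023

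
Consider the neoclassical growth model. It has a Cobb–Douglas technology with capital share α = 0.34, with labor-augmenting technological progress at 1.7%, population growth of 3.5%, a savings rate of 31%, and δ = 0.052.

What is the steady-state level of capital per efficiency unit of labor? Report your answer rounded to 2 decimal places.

k* ≈ 5.23

Steady state requires s·f(k) = (n + g + δ)·k, i.e. s·k^α = (n + g + δ)·k.
Dividing both sides by k: k^(1−α) = s / (n + g + δ).
k^0.66 = 0.31 / (0.035 + 0.017 + 0.052) = 0.31 / 0.104 = 2.9808
k* = 2.9808^(1/0.66) ≈ 5.2322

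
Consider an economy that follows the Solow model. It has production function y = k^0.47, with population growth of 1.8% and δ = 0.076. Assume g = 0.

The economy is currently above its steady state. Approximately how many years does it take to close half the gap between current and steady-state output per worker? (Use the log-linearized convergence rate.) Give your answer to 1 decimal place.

Near the steady state the convergence rate is λ = (1 − α)(n + δ).
λ = (1 − 0.47) × 0.094 = 0.53 × 0.094 = 0.04982
Half-life = ln 2 / λ = 0.6931 / 0.04982 ≈ 13.91 years

t_½ ≈ 13.9 years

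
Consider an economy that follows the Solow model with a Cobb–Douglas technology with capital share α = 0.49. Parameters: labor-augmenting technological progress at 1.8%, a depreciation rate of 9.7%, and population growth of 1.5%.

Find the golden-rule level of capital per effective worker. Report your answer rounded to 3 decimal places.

The golden rule sets f'(k) = n + g + δ, i.e. α·k^(α−1) = n + g + δ.
So k^(1−α) = α / (n + g + δ) = 0.49 / 0.130 = 3.7692.
k_gold = 3.7692^(1/0.51) ≈ 13.4865

k_gold ≈ 13.487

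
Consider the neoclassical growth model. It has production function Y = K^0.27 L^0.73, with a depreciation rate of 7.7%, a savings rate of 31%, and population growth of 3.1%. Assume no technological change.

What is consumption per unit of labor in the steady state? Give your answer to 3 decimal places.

In steady state, investment equals break-even investment: s·k^α = (n + δ)·k.
Dividing both sides by k: k^(1−α) = s / (n + δ).
k^0.73 = 0.31 / (0.031 + 0.077) = 0.31 / 0.108 = 2.8704
k* = 2.8704^(1/0.73) ≈ 4.2395
y* = (k*)^α = 4.2395^0.27 ≈ 1.4770
c* = (1 − s)·y* = (1 − 0.31) × 1.4770 ≈ 1.0191

c* = 1.019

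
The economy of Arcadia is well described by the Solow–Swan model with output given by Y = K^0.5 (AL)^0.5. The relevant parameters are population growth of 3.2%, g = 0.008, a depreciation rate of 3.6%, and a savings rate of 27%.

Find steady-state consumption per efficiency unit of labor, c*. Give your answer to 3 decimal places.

c* = 2.593

Steady state requires s·f(k) = (n + g + δ)·k, i.e. s·k^α = (n + g + δ)·k.
Rearranging, k^(1−α) = s / (n + g + δ).
k^0.5 = 0.27 / (0.032 + 0.008 + 0.036) = 0.27 / 0.076 = 3.5526
k* = 3.5526^(1/0.5) ≈ 12.6210
y* = (k*)^α = 12.6210^0.5 ≈ 3.5526
c* = (1 − s)·y* = (1 − 0.27) × 3.5526 ≈ 2.5934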